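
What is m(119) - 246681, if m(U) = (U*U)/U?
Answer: -246562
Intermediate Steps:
m(U) = U (m(U) = U²/U = U)
m(119) - 246681 = 119 - 246681 = -246562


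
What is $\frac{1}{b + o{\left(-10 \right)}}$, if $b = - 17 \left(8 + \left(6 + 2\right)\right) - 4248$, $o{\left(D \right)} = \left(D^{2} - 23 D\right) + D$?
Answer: $- \frac{1}{4200} \approx -0.0002381$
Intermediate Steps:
$o{\left(D \right)} = D^{2} - 22 D$
$b = -4520$ ($b = - 17 \left(8 + 8\right) - 4248 = \left(-17\right) 16 - 4248 = -272 - 4248 = -4520$)
$\frac{1}{b + o{\left(-10 \right)}} = \frac{1}{-4520 - 10 \left(-22 - 10\right)} = \frac{1}{-4520 - -320} = \frac{1}{-4520 + 320} = \frac{1}{-4200} = - \frac{1}{4200}$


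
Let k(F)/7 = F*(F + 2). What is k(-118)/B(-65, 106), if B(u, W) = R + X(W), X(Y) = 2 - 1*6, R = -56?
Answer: -23954/15 ≈ -1596.9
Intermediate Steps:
k(F) = 7*F*(2 + F) (k(F) = 7*(F*(F + 2)) = 7*(F*(2 + F)) = 7*F*(2 + F))
X(Y) = -4 (X(Y) = 2 - 6 = -4)
B(u, W) = -60 (B(u, W) = -56 - 4 = -60)
k(-118)/B(-65, 106) = (7*(-118)*(2 - 118))/(-60) = (7*(-118)*(-116))*(-1/60) = 95816*(-1/60) = -23954/15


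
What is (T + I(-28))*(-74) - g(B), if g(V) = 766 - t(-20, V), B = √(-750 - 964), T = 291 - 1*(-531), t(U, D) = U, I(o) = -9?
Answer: -60948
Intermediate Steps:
T = 822 (T = 291 + 531 = 822)
B = I*√1714 (B = √(-1714) = I*√1714 ≈ 41.401*I)
g(V) = 786 (g(V) = 766 - 1*(-20) = 766 + 20 = 786)
(T + I(-28))*(-74) - g(B) = (822 - 9)*(-74) - 1*786 = 813*(-74) - 786 = -60162 - 786 = -60948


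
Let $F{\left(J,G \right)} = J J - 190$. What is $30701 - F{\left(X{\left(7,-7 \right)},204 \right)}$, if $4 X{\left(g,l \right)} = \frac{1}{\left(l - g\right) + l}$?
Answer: $\frac{217966895}{7056} \approx 30891.0$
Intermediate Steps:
$X{\left(g,l \right)} = \frac{1}{4 \left(- g + 2 l\right)}$ ($X{\left(g,l \right)} = \frac{1}{4 \left(\left(l - g\right) + l\right)} = \frac{1}{4 \left(- g + 2 l\right)}$)
$F{\left(J,G \right)} = -190 + J^{2}$ ($F{\left(J,G \right)} = J^{2} - 190 = -190 + J^{2}$)
$30701 - F{\left(X{\left(7,-7 \right)},204 \right)} = 30701 - \left(-190 + \left(- \frac{1}{\left(-8\right) \left(-7\right) + 4 \cdot 7}\right)^{2}\right) = 30701 - \left(-190 + \left(- \frac{1}{56 + 28}\right)^{2}\right) = 30701 - \left(-190 + \left(- \frac{1}{84}\right)^{2}\right) = 30701 - \left(-190 + \frac{1}{7056}\right) = 30701 - - \frac{1340639}{7056} = 30701 + \frac{1340639}{7056} = \frac{217966895}{7056}$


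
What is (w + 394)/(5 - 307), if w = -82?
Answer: -156/151 ≈ -1.0331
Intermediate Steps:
(w + 394)/(5 - 307) = (-82 + 394)/(5 - 307) = 312/(-302) = 312*(-1/302) = -156/151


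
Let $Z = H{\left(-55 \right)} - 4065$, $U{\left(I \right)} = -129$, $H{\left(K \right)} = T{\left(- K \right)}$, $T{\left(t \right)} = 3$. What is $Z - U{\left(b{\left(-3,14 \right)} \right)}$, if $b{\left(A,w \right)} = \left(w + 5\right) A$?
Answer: $-3933$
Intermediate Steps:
$b{\left(A,w \right)} = A \left(5 + w\right)$ ($b{\left(A,w \right)} = \left(5 + w\right) A = A \left(5 + w\right)$)
$H{\left(K \right)} = 3$
$Z = -4062$ ($Z = 3 - 4065 = -4062$)
$Z - U{\left(b{\left(-3,14 \right)} \right)} = -4062 - -129 = -4062 + 129 = -3933$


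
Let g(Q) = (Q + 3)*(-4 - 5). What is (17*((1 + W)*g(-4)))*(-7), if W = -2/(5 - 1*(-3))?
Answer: -3213/4 ≈ -803.25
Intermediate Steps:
g(Q) = -27 - 9*Q (g(Q) = (3 + Q)*(-9) = -27 - 9*Q)
W = -¼ (W = -2/(5 + 3) = -2/8 = -2*⅛ = -¼ ≈ -0.25000)
(17*((1 + W)*g(-4)))*(-7) = (17*((1 - ¼)*(-27 - 9*(-4))))*(-7) = (17*(3*(-27 + 36)/4))*(-7) = (17*((¾)*9))*(-7) = (17*(27/4))*(-7) = (459/4)*(-7) = -3213/4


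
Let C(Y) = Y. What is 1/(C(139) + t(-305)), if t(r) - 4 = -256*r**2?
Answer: -1/23814257 ≈ -4.1992e-8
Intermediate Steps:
t(r) = 4 - 256*r**2
1/(C(139) + t(-305)) = 1/(139 + (4 - 256*(-305)**2)) = 1/(139 + (4 - 256*93025)) = 1/(139 + (4 - 23814400)) = 1/(139 - 23814396) = 1/(-23814257) = -1/23814257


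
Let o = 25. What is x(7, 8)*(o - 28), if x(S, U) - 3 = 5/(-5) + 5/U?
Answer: -63/8 ≈ -7.8750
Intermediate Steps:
x(S, U) = 2 + 5/U (x(S, U) = 3 + (5/(-5) + 5/U) = 3 + (5*(-⅕) + 5/U) = 3 + (-1 + 5/U) = 2 + 5/U)
x(7, 8)*(o - 28) = (2 + 5/8)*(25 - 28) = (2 + 5*(⅛))*(-3) = (2 + 5/8)*(-3) = (21/8)*(-3) = -63/8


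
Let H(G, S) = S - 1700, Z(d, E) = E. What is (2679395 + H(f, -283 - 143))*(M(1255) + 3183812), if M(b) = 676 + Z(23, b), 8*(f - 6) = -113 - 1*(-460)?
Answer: 8529090975867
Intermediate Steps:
f = 395/8 (f = 6 + (-113 - 1*(-460))/8 = 6 + (-113 + 460)/8 = 6 + (⅛)*347 = 6 + 347/8 = 395/8 ≈ 49.375)
M(b) = 676 + b
H(G, S) = -1700 + S
(2679395 + H(f, -283 - 143))*(M(1255) + 3183812) = (2679395 + (-1700 + (-283 - 143)))*((676 + 1255) + 3183812) = (2679395 + (-1700 - 426))*(1931 + 3183812) = (2679395 - 2126)*3185743 = 2677269*3185743 = 8529090975867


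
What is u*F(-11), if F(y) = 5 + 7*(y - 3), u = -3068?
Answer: 285324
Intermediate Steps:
F(y) = -16 + 7*y (F(y) = 5 + 7*(-3 + y) = 5 + (-21 + 7*y) = -16 + 7*y)
u*F(-11) = -3068*(-16 + 7*(-11)) = -3068*(-16 - 77) = -3068*(-93) = 285324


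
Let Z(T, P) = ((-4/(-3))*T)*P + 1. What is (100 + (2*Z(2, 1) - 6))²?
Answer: 92416/9 ≈ 10268.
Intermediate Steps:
Z(T, P) = 1 + 4*P*T/3 (Z(T, P) = ((-4*(-⅓))*T)*P + 1 = (4*T/3)*P + 1 = 4*P*T/3 + 1 = 1 + 4*P*T/3)
(100 + (2*Z(2, 1) - 6))² = (100 + (2*(1 + (4/3)*1*2) - 6))² = (100 + (2*(1 + 8/3) - 6))² = (100 + (2*(11/3) - 6))² = (100 + (22/3 - 6))² = (100 + 4/3)² = (304/3)² = 92416/9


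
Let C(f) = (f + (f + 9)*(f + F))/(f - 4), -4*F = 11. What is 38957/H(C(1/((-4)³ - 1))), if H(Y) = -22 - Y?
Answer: -73433945/53141 ≈ -1381.9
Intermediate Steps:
F = -11/4 (F = -¼*11 = -11/4 ≈ -2.7500)
C(f) = (f + (9 + f)*(-11/4 + f))/(-4 + f) (C(f) = (f + (f + 9)*(f - 11/4))/(f - 4) = (f + (9 + f)*(-11/4 + f))/(-4 + f))
38957/H(C(1/((-4)³ - 1))) = 38957/(-22 - (-99 + 4*(1/((-4)³ - 1))² + 29/((-4)³ - 1))/(4*(-4 + 1/((-4)³ - 1)))) = 38957/(-22 - (-99 + 4*(1/(-64 - 1))² + 29/(-64 - 1))/(4*(-4 + 1/(-64 - 1)))) = 38957/(-22 - (-99 + 4*(1/(-65))² + 29/(-65))/(4*(-4 + 1/(-65)))) = 38957/(-22 - (-99 + 4*(-1/65)² + 29*(-1/65))/(4*(-4 - 1/65))) = 38957/(-22 - (-99 + 4*(1/4225) - 29/65)/(4*(-261/65))) = 38957/(-22 - (-65)*(-99 + 4/4225 - 29/65)/(4*261)) = 38957/(-22 - (-65)*(-420156)/(4*261*4225)) = 38957/(-22 - 1*11671/1885) = 38957/(-22 - 11671/1885) = 38957/(-53141/1885) = 38957*(-1885/53141) = -73433945/53141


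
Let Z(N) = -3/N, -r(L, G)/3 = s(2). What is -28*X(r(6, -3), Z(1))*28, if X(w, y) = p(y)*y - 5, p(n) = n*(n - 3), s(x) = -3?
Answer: 46256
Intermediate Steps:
r(L, G) = 9 (r(L, G) = -3*(-3) = 9)
p(n) = n*(-3 + n)
X(w, y) = -5 + y²*(-3 + y) (X(w, y) = (y*(-3 + y))*y - 5 = y²*(-3 + y) - 5 = -5 + y²*(-3 + y))
-28*X(r(6, -3), Z(1))*28 = -28*(-5 + (-3/1)²*(-3 - 3/1))*28 = -28*(-5 + (-3*1)²*(-3 - 3*1))*28 = -28*(-5 + (-3)²*(-3 - 3))*28 = -28*(-5 + 9*(-6))*28 = -28*(-5 - 54)*28 = -28*(-59)*28 = 1652*28 = 46256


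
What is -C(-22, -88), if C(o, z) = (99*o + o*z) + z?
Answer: 330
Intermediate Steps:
C(o, z) = z + 99*o + o*z
-C(-22, -88) = -(-88 + 99*(-22) - 22*(-88)) = -(-88 - 2178 + 1936) = -1*(-330) = 330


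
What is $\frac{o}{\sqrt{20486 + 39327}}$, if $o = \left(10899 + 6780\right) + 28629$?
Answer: $\frac{46308 \sqrt{59813}}{59813} \approx 189.35$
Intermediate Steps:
$o = 46308$ ($o = 17679 + 28629 = 46308$)
$\frac{o}{\sqrt{20486 + 39327}} = \frac{46308}{\sqrt{20486 + 39327}} = \frac{46308}{\sqrt{59813}} = 46308 \frac{\sqrt{59813}}{59813} = \frac{46308 \sqrt{59813}}{59813}$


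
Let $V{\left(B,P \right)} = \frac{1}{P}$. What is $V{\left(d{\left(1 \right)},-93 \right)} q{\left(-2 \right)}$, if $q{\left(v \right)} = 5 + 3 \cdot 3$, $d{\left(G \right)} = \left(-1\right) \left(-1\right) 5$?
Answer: $- \frac{14}{93} \approx -0.15054$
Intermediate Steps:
$d{\left(G \right)} = 5$ ($d{\left(G \right)} = 1 \cdot 5 = 5$)
$q{\left(v \right)} = 14$ ($q{\left(v \right)} = 5 + 9 = 14$)
$V{\left(d{\left(1 \right)},-93 \right)} q{\left(-2 \right)} = \frac{1}{-93} \cdot 14 = \left(- \frac{1}{93}\right) 14 = - \frac{14}{93}$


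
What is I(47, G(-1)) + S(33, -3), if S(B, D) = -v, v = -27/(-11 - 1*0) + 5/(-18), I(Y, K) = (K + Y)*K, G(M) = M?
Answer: -9539/198 ≈ -48.177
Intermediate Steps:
I(Y, K) = K*(K + Y)
v = 431/198 (v = -27/(-11 + 0) + 5*(-1/18) = -27/(-11) - 5/18 = -27*(-1/11) - 5/18 = 27/11 - 5/18 = 431/198 ≈ 2.1768)
S(B, D) = -431/198 (S(B, D) = -1*431/198 = -431/198)
I(47, G(-1)) + S(33, -3) = -(-1 + 47) - 431/198 = -1*46 - 431/198 = -46 - 431/198 = -9539/198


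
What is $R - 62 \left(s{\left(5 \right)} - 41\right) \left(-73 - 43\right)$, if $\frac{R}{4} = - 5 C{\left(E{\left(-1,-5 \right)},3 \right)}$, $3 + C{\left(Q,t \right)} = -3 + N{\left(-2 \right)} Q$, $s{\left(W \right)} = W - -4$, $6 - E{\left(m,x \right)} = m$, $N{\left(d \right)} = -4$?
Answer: $-229464$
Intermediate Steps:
$E{\left(m,x \right)} = 6 - m$
$s{\left(W \right)} = 4 + W$ ($s{\left(W \right)} = W + 4 = 4 + W$)
$C{\left(Q,t \right)} = -6 - 4 Q$ ($C{\left(Q,t \right)} = -3 - \left(3 + 4 Q\right) = -6 - 4 Q$)
$R = 680$ ($R = 4 \left(- 5 \left(-6 - 4 \left(6 - -1\right)\right)\right) = 4 \left(- 5 \left(-6 - 4 \left(6 + 1\right)\right)\right) = 4 \left(- 5 \left(-6 - 28\right)\right) = 4 \left(\left(-5\right) \left(-34\right)\right) = 4 \cdot 170 = 680$)
$R - 62 \left(s{\left(5 \right)} - 41\right) \left(-73 - 43\right) = 680 - 62 \left(\left(4 + 5\right) - 41\right) \left(-73 - 43\right) = 680 - 62 \left(9 - 41\right) \left(-116\right) = 680 - 62 \left(\left(-32\right) \left(-116\right)\right) = 680 - 230144 = -229464$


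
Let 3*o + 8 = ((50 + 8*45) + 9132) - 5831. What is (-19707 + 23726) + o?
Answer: 15760/3 ≈ 5253.3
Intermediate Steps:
o = 3703/3 (o = -8/3 + (((50 + 8*45) + 9132) - 5831)/3 = -8/3 + (((50 + 360) + 9132) - 5831)/3 = -8/3 + ((410 + 9132) - 5831)/3 = -8/3 + (9542 - 5831)/3 = -8/3 + (⅓)*3711 = -8/3 + 1237 = 3703/3 ≈ 1234.3)
(-19707 + 23726) + o = (-19707 + 23726) + 3703/3 = 4019 + 3703/3 = 15760/3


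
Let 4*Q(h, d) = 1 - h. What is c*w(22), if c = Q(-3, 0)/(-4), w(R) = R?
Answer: -11/2 ≈ -5.5000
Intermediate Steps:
Q(h, d) = ¼ - h/4 (Q(h, d) = (1 - h)/4 = ¼ - h/4)
c = -¼ (c = (¼ - ¼*(-3))/(-4) = (¼ + ¾)*(-¼) = 1*(-¼) = -¼ ≈ -0.25000)
c*w(22) = -¼*22 = -11/2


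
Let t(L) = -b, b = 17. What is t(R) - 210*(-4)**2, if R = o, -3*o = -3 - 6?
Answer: -3377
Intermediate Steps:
o = 3 (o = -(-3 - 6)/3 = -1/3*(-9) = 3)
R = 3
t(L) = -17 (t(L) = -1*17 = -17)
t(R) - 210*(-4)**2 = -17 - 210*(-4)**2 = -17 - 210*16 = -17 - 3360 = -3377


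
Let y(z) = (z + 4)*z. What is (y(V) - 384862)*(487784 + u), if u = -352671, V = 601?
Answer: -2872097041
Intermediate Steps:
y(z) = z*(4 + z) (y(z) = (4 + z)*z = z*(4 + z))
(y(V) - 384862)*(487784 + u) = (601*(4 + 601) - 384862)*(487784 - 352671) = (601*605 - 384862)*135113 = (363605 - 384862)*135113 = -21257*135113 = -2872097041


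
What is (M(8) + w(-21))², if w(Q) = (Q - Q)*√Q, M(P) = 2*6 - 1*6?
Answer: 36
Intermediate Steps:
M(P) = 6 (M(P) = 12 - 6 = 6)
w(Q) = 0 (w(Q) = 0*√Q = 0)
(M(8) + w(-21))² = (6 + 0)² = 6² = 36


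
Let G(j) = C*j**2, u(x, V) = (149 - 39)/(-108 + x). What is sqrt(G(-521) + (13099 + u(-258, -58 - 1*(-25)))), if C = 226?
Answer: 2*sqrt(513710917755)/183 ≈ 7833.2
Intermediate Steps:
u(x, V) = 110/(-108 + x)
G(j) = 226*j**2
sqrt(G(-521) + (13099 + u(-258, -58 - 1*(-25)))) = sqrt(226*(-521)**2 + (13099 + 110/(-108 - 258))) = sqrt(226*271441 + (13099 + 110/(-366))) = sqrt(61345666 + (13099 + 110*(-1/366))) = sqrt(61345666 + (13099 - 55/183)) = sqrt(61345666 + 2397062/183) = sqrt(11228653940/183) = 2*sqrt(513710917755)/183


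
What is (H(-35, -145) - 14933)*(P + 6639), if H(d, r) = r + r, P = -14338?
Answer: 117201877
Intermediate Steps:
H(d, r) = 2*r
(H(-35, -145) - 14933)*(P + 6639) = (2*(-145) - 14933)*(-14338 + 6639) = (-290 - 14933)*(-7699) = -15223*(-7699) = 117201877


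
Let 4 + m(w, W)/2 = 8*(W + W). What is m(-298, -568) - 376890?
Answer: -395074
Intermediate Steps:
m(w, W) = -8 + 32*W (m(w, W) = -8 + 2*(8*(W + W)) = -8 + 2*(8*(2*W)) = -8 + 2*(16*W) = -8 + 32*W)
m(-298, -568) - 376890 = (-8 + 32*(-568)) - 376890 = (-8 - 18176) - 376890 = -18184 - 376890 = -395074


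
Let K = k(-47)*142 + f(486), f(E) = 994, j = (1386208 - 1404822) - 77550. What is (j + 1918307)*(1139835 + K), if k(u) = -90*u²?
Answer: -49362201899313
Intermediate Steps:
j = -96164 (j = -18614 - 77550 = -96164)
K = -28230026 (K = -90*(-47)²*142 + 994 = -90*2209*142 + 994 = -198810*142 + 994 = -28231020 + 994 = -28230026)
(j + 1918307)*(1139835 + K) = (-96164 + 1918307)*(1139835 - 28230026) = 1822143*(-27090191) = -49362201899313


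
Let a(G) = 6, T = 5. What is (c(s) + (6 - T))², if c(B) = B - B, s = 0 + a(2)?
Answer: 1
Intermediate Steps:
s = 6 (s = 0 + 6 = 6)
c(B) = 0
(c(s) + (6 - T))² = (0 + (6 - 1*5))² = (0 + (6 - 5))² = (0 + 1)² = 1² = 1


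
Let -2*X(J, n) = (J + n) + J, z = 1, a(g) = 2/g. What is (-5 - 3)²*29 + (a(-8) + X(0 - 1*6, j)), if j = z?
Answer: 7445/4 ≈ 1861.3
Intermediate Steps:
j = 1
X(J, n) = -J - n/2 (X(J, n) = -((J + n) + J)/2 = -(n + 2*J)/2 = -J - n/2)
(-5 - 3)²*29 + (a(-8) + X(0 - 1*6, j)) = (-5 - 3)²*29 + (2/(-8) + (-(0 - 1*6) - ½*1)) = (-8)²*29 + (2*(-⅛) + (-(0 - 6) - ½)) = 64*29 + (-¼ + (-1*(-6) - ½)) = 1856 + (-¼ + (6 - ½)) = 1856 + (-¼ + 11/2) = 1856 + 21/4 = 7445/4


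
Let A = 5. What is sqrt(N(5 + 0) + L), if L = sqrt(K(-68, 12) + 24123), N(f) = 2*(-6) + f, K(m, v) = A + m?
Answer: sqrt(-7 + 2*sqrt(6015)) ≈ 12.170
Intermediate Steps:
K(m, v) = 5 + m
N(f) = -12 + f
L = 2*sqrt(6015) (L = sqrt((5 - 68) + 24123) = sqrt(-63 + 24123) = sqrt(24060) = 2*sqrt(6015) ≈ 155.11)
sqrt(N(5 + 0) + L) = sqrt((-12 + (5 + 0)) + 2*sqrt(6015)) = sqrt((-12 + 5) + 2*sqrt(6015)) = sqrt(-7 + 2*sqrt(6015))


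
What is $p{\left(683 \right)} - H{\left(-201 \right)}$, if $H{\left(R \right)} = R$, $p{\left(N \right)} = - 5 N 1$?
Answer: $-3214$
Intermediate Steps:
$p{\left(N \right)} = - 5 N$
$p{\left(683 \right)} - H{\left(-201 \right)} = \left(-5\right) 683 - -201 = -3415 + 201 = -3214$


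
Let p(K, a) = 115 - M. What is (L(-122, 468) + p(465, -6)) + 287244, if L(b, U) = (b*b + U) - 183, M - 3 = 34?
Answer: 302491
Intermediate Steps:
M = 37 (M = 3 + 34 = 37)
L(b, U) = -183 + U + b² (L(b, U) = (b² + U) - 183 = (U + b²) - 183 = -183 + U + b²)
p(K, a) = 78 (p(K, a) = 115 - 1*37 = 115 - 37 = 78)
(L(-122, 468) + p(465, -6)) + 287244 = ((-183 + 468 + (-122)²) + 78) + 287244 = ((-183 + 468 + 14884) + 78) + 287244 = (15169 + 78) + 287244 = 15247 + 287244 = 302491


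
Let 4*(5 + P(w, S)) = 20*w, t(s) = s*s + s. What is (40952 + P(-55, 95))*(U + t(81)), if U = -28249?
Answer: -878799904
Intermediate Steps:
t(s) = s + s**2 (t(s) = s**2 + s = s + s**2)
P(w, S) = -5 + 5*w (P(w, S) = -5 + (20*w)/4 = -5 + 5*w)
(40952 + P(-55, 95))*(U + t(81)) = (40952 + (-5 + 5*(-55)))*(-28249 + 81*(1 + 81)) = (40952 + (-5 - 275))*(-28249 + 81*82) = (40952 - 280)*(-28249 + 6642) = 40672*(-21607) = -878799904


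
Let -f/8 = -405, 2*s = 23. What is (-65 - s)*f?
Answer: -247860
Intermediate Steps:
s = 23/2 (s = (½)*23 = 23/2 ≈ 11.500)
f = 3240 (f = -8*(-405) = 3240)
(-65 - s)*f = (-65 - 1*23/2)*3240 = (-65 - 23/2)*3240 = -153/2*3240 = -247860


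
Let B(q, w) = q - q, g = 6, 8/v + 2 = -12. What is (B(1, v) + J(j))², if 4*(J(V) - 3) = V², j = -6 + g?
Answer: 9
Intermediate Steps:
v = -4/7 (v = 8/(-2 - 12) = 8/(-14) = 8*(-1/14) = -4/7 ≈ -0.57143)
B(q, w) = 0
j = 0 (j = -6 + 6 = 0)
J(V) = 3 + V²/4
(B(1, v) + J(j))² = (0 + (3 + (¼)*0²))² = (0 + (3 + (¼)*0))² = (0 + (3 + 0))² = (0 + 3)² = 3² = 9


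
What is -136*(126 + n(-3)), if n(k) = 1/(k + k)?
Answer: -51340/3 ≈ -17113.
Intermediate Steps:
n(k) = 1/(2*k)
-136*(126 + n(-3)) = -136*(126 + (1/2)/(-3)) = -136*(126 + (1/2)*(-1/3)) = -136*(126 - 1/6) = -136*755/6 = -51340/3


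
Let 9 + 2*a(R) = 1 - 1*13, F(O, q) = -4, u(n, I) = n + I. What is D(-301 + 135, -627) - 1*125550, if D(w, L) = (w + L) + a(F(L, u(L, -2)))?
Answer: -252707/2 ≈ -1.2635e+5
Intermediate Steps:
u(n, I) = I + n
a(R) = -21/2 (a(R) = -9/2 + (1 - 1*13)/2 = -9/2 + (1 - 13)/2 = -9/2 + (1/2)*(-12) = -9/2 - 6 = -21/2)
D(w, L) = -21/2 + L + w (D(w, L) = (w + L) - 21/2 = (L + w) - 21/2 = -21/2 + L + w)
D(-301 + 135, -627) - 1*125550 = (-21/2 - 627 + (-301 + 135)) - 1*125550 = (-21/2 - 627 - 166) - 125550 = -1607/2 - 125550 = -252707/2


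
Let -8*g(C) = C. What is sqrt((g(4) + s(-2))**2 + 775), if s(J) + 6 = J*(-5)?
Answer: sqrt(3149)/2 ≈ 28.058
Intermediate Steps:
s(J) = -6 - 5*J (s(J) = -6 + J*(-5) = -6 - 5*J)
g(C) = -C/8
sqrt((g(4) + s(-2))**2 + 775) = sqrt((-1/8*4 + (-6 - 5*(-2)))**2 + 775) = sqrt((-1/2 + (-6 + 10))**2 + 775) = sqrt((-1/2 + 4)**2 + 775) = sqrt((7/2)**2 + 775) = sqrt(49/4 + 775) = sqrt(3149/4) = sqrt(3149)/2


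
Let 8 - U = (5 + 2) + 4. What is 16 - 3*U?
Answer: 25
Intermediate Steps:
U = -3 (U = 8 - ((5 + 2) + 4) = 8 - (7 + 4) = 8 - 1*11 = 8 - 11 = -3)
16 - 3*U = 16 - 3*(-3) = 16 + 9 = 25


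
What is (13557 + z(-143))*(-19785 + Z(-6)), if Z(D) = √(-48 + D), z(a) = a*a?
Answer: -672808710 + 102018*I*√6 ≈ -6.7281e+8 + 2.4989e+5*I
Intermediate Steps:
z(a) = a²
(13557 + z(-143))*(-19785 + Z(-6)) = (13557 + (-143)²)*(-19785 + √(-48 - 6)) = (13557 + 20449)*(-19785 + √(-54)) = 34006*(-19785 + 3*I*√6) = -672808710 + 102018*I*√6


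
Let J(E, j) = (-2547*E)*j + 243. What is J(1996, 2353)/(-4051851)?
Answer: 3987403131/1350617 ≈ 2952.3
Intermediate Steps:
J(E, j) = 243 - 2547*E*j (J(E, j) = -2547*E*j + 243 = 243 - 2547*E*j)
J(1996, 2353)/(-4051851) = (243 - 2547*1996*2353)/(-4051851) = (243 - 11962209636)*(-1/4051851) = -11962209393*(-1/4051851) = 3987403131/1350617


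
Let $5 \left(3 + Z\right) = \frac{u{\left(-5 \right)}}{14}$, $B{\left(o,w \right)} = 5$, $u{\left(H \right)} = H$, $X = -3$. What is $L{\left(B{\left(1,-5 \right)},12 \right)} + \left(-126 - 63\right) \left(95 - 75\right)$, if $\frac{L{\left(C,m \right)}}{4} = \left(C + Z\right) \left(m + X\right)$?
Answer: $- \frac{25974}{7} \approx -3710.6$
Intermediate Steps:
$Z = - \frac{43}{14}$ ($Z = -3 + \frac{\left(-5\right) \frac{1}{14}}{5} = -3 + \frac{1}{5} \left(- \frac{5}{14}\right) = -3 - \frac{1}{14} = - \frac{43}{14} \approx -3.0714$)
$L{\left(C,m \right)} = 4 \left(-3 + m\right) \left(- \frac{43}{14} + C\right)$ ($L{\left(C,m \right)} = 4 \left(C - \frac{43}{14}\right) \left(m - 3\right) = 4 \left(- \frac{43}{14} + C\right) \left(-3 + m\right) = 4 \left(-3 + m\right) \left(- \frac{43}{14} + C\right)$)
$L{\left(B{\left(1,-5 \right)},12 \right)} + \left(-126 - 63\right) \left(95 - 75\right) = \left(\frac{258}{7} - 60 - \frac{1032}{7} + 4 \cdot 5 \cdot 12\right) + \left(-126 - 63\right) \left(95 - 75\right) = \left(\frac{258}{7} - 60 - \frac{1032}{7} + 240\right) - 3780 = \frac{486}{7} - 3780 = - \frac{25974}{7}$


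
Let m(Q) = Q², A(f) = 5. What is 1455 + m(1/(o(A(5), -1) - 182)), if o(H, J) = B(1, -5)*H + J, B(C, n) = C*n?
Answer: 62949121/43264 ≈ 1455.0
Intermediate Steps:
o(H, J) = J - 5*H (o(H, J) = (1*(-5))*H + J = -5*H + J = J - 5*H)
1455 + m(1/(o(A(5), -1) - 182)) = 1455 + (1/((-1 - 5*5) - 182))² = 1455 + (1/((-1 - 25) - 182))² = 1455 + (1/(-26 - 182))² = 1455 + (1/(-208))² = 1455 + (-1/208)² = 1455 + 1/43264 = 62949121/43264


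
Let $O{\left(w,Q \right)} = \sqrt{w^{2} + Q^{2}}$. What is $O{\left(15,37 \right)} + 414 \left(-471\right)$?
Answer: $-194994 + \sqrt{1594} \approx -1.9495 \cdot 10^{5}$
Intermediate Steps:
$O{\left(w,Q \right)} = \sqrt{Q^{2} + w^{2}}$
$O{\left(15,37 \right)} + 414 \left(-471\right) = \sqrt{37^{2} + 15^{2}} + 414 \left(-471\right) = \sqrt{1369 + 225} - 194994 = \sqrt{1594} - 194994 = -194994 + \sqrt{1594}$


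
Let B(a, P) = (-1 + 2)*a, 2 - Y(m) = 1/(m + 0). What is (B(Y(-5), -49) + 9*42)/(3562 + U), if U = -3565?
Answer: -1901/15 ≈ -126.73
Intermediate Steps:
Y(m) = 2 - 1/m (Y(m) = 2 - 1/(m + 0) = 2 - 1/m)
B(a, P) = a (B(a, P) = 1*a = a)
(B(Y(-5), -49) + 9*42)/(3562 + U) = ((2 - 1/(-5)) + 9*42)/(3562 - 3565) = ((2 - 1*(-⅕)) + 378)/(-3) = ((2 + ⅕) + 378)*(-⅓) = (11/5 + 378)*(-⅓) = (1901/5)*(-⅓) = -1901/15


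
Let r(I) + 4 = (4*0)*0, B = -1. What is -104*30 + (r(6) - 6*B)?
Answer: -3118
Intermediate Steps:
r(I) = -4 (r(I) = -4 + (4*0)*0 = -4 + 0*0 = -4 + 0 = -4)
-104*30 + (r(6) - 6*B) = -104*30 + (-4 - 6*(-1)) = -3120 + (-4 + 6) = -3120 + 2 = -3118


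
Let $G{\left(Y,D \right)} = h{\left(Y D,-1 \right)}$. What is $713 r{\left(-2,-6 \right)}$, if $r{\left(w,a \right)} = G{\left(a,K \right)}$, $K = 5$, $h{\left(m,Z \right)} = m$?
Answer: $-21390$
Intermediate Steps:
$G{\left(Y,D \right)} = D Y$ ($G{\left(Y,D \right)} = Y D = D Y$)
$r{\left(w,a \right)} = 5 a$
$713 r{\left(-2,-6 \right)} = 713 \cdot 5 \left(-6\right) = 713 \left(-30\right) = -21390$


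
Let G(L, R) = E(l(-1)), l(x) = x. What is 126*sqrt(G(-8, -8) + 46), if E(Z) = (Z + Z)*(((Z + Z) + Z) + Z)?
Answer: 378*sqrt(6) ≈ 925.91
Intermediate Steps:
E(Z) = 8*Z**2 (E(Z) = (2*Z)*((2*Z + Z) + Z) = (2*Z)*(3*Z + Z) = (2*Z)*(4*Z) = 8*Z**2)
G(L, R) = 8 (G(L, R) = 8*(-1)**2 = 8*1 = 8)
126*sqrt(G(-8, -8) + 46) = 126*sqrt(8 + 46) = 126*sqrt(54) = 126*(3*sqrt(6)) = 378*sqrt(6)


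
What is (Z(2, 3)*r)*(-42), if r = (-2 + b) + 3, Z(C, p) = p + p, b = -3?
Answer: 504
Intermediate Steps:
Z(C, p) = 2*p
r = -2 (r = (-2 - 3) + 3 = -5 + 3 = -2)
(Z(2, 3)*r)*(-42) = ((2*3)*(-2))*(-42) = (6*(-2))*(-42) = -12*(-42) = 504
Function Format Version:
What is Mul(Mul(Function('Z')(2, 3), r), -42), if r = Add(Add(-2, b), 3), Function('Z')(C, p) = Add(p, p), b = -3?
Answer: 504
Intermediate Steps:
Function('Z')(C, p) = Mul(2, p)
r = -2 (r = Add(Add(-2, -3), 3) = Add(-5, 3) = -2)
Mul(Mul(Function('Z')(2, 3), r), -42) = Mul(Mul(Mul(2, 3), -2), -42) = Mul(Mul(6, -2), -42) = Mul(-12, -42) = 504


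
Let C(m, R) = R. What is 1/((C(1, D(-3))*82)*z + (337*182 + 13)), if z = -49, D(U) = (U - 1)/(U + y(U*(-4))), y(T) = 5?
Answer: 1/69383 ≈ 1.4413e-5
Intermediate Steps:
D(U) = (-1 + U)/(5 + U) (D(U) = (U - 1)/(U + 5) = (-1 + U)/(5 + U))
1/((C(1, D(-3))*82)*z + (337*182 + 13)) = 1/((((-1 - 3)/(5 - 3))*82)*(-49) + (337*182 + 13)) = 1/(((-4/2)*82)*(-49) + (61334 + 13)) = 1/((((½)*(-4))*82)*(-49) + 61347) = 1/(-2*82*(-49) + 61347) = 1/(-164*(-49) + 61347) = 1/(8036 + 61347) = 1/69383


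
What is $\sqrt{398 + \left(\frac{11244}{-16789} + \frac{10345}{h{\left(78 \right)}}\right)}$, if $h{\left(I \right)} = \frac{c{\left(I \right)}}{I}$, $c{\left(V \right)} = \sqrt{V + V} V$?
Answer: $\frac{\sqrt{681381789166728 + 227444142100110 \sqrt{39}}}{1309542} \approx 35.008$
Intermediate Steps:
$c{\left(V \right)} = \sqrt{2} V^{\frac{3}{2}}$ ($c{\left(V \right)} = \sqrt{2 V} V = \sqrt{2} \sqrt{V} V = \sqrt{2} V^{\frac{3}{2}}$)
$h{\left(I \right)} = \sqrt{2} \sqrt{I}$ ($h{\left(I \right)} = \frac{\sqrt{2} I^{\frac{3}{2}}}{I} = \sqrt{2} \sqrt{I}$)
$\sqrt{398 + \left(\frac{11244}{-16789} + \frac{10345}{h{\left(78 \right)}}\right)} = \sqrt{398 + \left(\frac{11244}{-16789} + \frac{10345}{\sqrt{2} \sqrt{78}}\right)} = \sqrt{398 + \left(11244 \left(- \frac{1}{16789}\right) + \frac{10345}{2 \sqrt{39}}\right)} = \sqrt{398 - \left(\frac{11244}{16789} - 10345 \frac{\sqrt{39}}{78}\right)} = \sqrt{398 - \left(\frac{11244}{16789} - \frac{10345 \sqrt{39}}{78}\right)} = \sqrt{\frac{6670778}{16789} + \frac{10345 \sqrt{39}}{78}}$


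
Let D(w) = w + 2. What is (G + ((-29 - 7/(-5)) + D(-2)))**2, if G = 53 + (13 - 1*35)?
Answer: 289/25 ≈ 11.560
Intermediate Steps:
D(w) = 2 + w
G = 31 (G = 53 + (13 - 35) = 53 - 22 = 31)
(G + ((-29 - 7/(-5)) + D(-2)))**2 = (31 + ((-29 - 7/(-5)) + (2 - 2)))**2 = (31 + ((-29 - 7*(-1/5)) + 0))**2 = (31 + ((-29 + 7/5) + 0))**2 = (31 + (-138/5 + 0))**2 = (31 - 138/5)**2 = (17/5)**2 = 289/25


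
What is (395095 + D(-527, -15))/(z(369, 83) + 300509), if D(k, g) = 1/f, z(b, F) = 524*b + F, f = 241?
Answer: 23804474/29760367 ≈ 0.79987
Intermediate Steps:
z(b, F) = F + 524*b
D(k, g) = 1/241
(395095 + D(-527, -15))/(z(369, 83) + 300509) = (395095 + 1/241)/((83 + 524*369) + 300509) = 95217896/(241*((83 + 193356) + 300509)) = 95217896/(241*(193439 + 300509)) = (95217896/241)/493948 = (95217896/241)*(1/493948) = 23804474/29760367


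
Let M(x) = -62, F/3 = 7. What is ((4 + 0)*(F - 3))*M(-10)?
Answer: -4464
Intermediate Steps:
F = 21 (F = 3*7 = 21)
((4 + 0)*(F - 3))*M(-10) = ((4 + 0)*(21 - 3))*(-62) = (4*18)*(-62) = 72*(-62) = -4464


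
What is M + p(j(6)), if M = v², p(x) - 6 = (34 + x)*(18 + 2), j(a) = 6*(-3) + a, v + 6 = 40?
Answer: 1602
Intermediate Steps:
v = 34 (v = -6 + 40 = 34)
j(a) = -18 + a
p(x) = 686 + 20*x (p(x) = 6 + (34 + x)*(18 + 2) = 6 + (34 + x)*20 = 6 + (680 + 20*x) = 686 + 20*x)
M = 1156 (M = 34² = 1156)
M + p(j(6)) = 1156 + (686 + 20*(-18 + 6)) = 1156 + (686 + 20*(-12)) = 1156 + (686 - 240) = 1156 + 446 = 1602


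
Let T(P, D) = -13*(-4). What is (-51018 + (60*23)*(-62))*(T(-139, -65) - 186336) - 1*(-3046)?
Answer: 25442299198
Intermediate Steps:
T(P, D) = 52
(-51018 + (60*23)*(-62))*(T(-139, -65) - 186336) - 1*(-3046) = (-51018 + (60*23)*(-62))*(52 - 186336) - 1*(-3046) = (-51018 + 1380*(-62))*(-186284) + 3046 = (-51018 - 85560)*(-186284) + 3046 = -136578*(-186284) + 3046 = 25442296152 + 3046 = 25442299198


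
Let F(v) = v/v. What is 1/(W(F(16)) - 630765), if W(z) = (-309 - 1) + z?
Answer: -1/631074 ≈ -1.5846e-6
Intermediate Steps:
F(v) = 1
W(z) = -310 + z
1/(W(F(16)) - 630765) = 1/((-310 + 1) - 630765) = 1/(-309 - 630765) = 1/(-631074) = -1/631074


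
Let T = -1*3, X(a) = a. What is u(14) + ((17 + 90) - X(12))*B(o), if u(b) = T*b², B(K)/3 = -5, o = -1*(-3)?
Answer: -2013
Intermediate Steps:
T = -3
o = 3
B(K) = -15 (B(K) = 3*(-5) = -15)
u(b) = -3*b²
u(14) + ((17 + 90) - X(12))*B(o) = -3*14² + ((17 + 90) - 1*12)*(-15) = -3*196 + (107 - 12)*(-15) = -588 + 95*(-15) = -588 - 1425 = -2013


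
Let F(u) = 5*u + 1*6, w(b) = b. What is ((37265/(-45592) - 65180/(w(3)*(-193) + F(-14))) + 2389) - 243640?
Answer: -7069483600491/29315656 ≈ -2.4115e+5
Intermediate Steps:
F(u) = 6 + 5*u (F(u) = 5*u + 6 = 6 + 5*u)
((37265/(-45592) - 65180/(w(3)*(-193) + F(-14))) + 2389) - 243640 = ((37265/(-45592) - 65180/(3*(-193) + (6 + 5*(-14)))) + 2389) - 243640 = ((37265*(-1/45592) - 65180/(-579 + (6 - 70))) + 2389) - 243640 = ((-37265/45592 - 65180/(-579 - 64)) + 2389) - 243640 = ((-37265/45592 - 65180/(-643)) + 2389) - 243640 = ((-37265/45592 - 65180*(-1/643)) + 2389) - 243640 = ((-37265/45592 + 65180/643) + 2389) - 243640 = (2947725165/29315656 + 2389) - 243640 = 72982827349/29315656 - 243640 = -7069483600491/29315656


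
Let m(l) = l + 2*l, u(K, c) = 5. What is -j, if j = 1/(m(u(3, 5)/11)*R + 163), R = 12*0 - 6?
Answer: -11/1703 ≈ -0.0064592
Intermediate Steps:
R = -6 (R = 0 - 6 = -6)
m(l) = 3*l
j = 11/1703 (j = 1/((3*(5/11))*(-6) + 163) = 1/((15/11)*(-6) + 163) = 1/(-90/11 + 163) = 1/(1703/11) = 11/1703 ≈ 0.0064592)
-j = -1*11/1703 = -11/1703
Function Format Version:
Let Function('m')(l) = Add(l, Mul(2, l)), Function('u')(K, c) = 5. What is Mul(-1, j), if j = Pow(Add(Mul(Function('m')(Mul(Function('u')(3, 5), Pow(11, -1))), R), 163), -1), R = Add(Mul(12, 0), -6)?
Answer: Rational(-11, 1703) ≈ -0.0064592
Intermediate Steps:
R = -6 (R = Add(0, -6) = -6)
Function('m')(l) = Mul(3, l)
j = Rational(11, 1703) (j = Pow(Add(Mul(Mul(3, Mul(5, Pow(11, -1))), -6), 163), -1) = Pow(Add(Mul(Mul(3, Mul(5, Rational(1, 11))), -6), 163), -1) = Pow(Add(Mul(Mul(3, Rational(5, 11)), -6), 163), -1) = Pow(Add(Mul(Rational(15, 11), -6), 163), -1) = Pow(Add(Rational(-90, 11), 163), -1) = Pow(Rational(1703, 11), -1) = Rational(11, 1703) ≈ 0.0064592)
Mul(-1, j) = Mul(-1, Rational(11, 1703)) = Rational(-11, 1703)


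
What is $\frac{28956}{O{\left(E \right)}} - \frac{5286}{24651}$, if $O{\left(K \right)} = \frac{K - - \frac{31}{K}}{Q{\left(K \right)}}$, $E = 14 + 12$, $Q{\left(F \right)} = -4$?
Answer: $- \frac{24746116742}{5809419} \approx -4259.7$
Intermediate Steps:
$E = 26$
$O{\left(K \right)} = - \frac{31}{4 K} - \frac{K}{4}$ ($O{\left(K \right)} = \frac{K - - \frac{31}{K}}{-4} = \left(K + \frac{31}{K}\right) \left(- \frac{1}{4}\right) = - \frac{31}{4 K} - \frac{K}{4}$)
$\frac{28956}{O{\left(E \right)}} - \frac{5286}{24651} = \frac{28956}{\frac{1}{4} \cdot \frac{1}{26} \left(-31 - 26^{2}\right)} - \frac{5286}{24651} = \frac{28956}{\frac{1}{4} \cdot \frac{1}{26} \left(-31 - 676\right)} - \frac{1762}{8217} = \frac{28956}{\frac{1}{4} \cdot \frac{1}{26} \left(-707\right)} - \frac{1762}{8217} = \frac{28956}{- \frac{707}{104}} - \frac{1762}{8217} = 28956 \left(- \frac{104}{707}\right) - \frac{1762}{8217} = - \frac{3011424}{707} - \frac{1762}{8217} = - \frac{24746116742}{5809419}$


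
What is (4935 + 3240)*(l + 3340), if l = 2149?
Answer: 44872575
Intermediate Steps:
(4935 + 3240)*(l + 3340) = (4935 + 3240)*(2149 + 3340) = 8175*5489 = 44872575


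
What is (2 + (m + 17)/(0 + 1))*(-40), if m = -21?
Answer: 80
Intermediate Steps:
(2 + (m + 17)/(0 + 1))*(-40) = (2 + (-21 + 17)/(0 + 1))*(-40) = (2 - 4/1)*(-40) = (2 - 4*1)*(-40) = (2 - 4)*(-40) = -2*(-40) = 80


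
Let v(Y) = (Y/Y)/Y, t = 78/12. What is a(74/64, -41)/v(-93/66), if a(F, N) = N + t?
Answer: 2139/44 ≈ 48.614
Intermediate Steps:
t = 13/2 (t = 78*(1/12) = 13/2 ≈ 6.5000)
a(F, N) = 13/2 + N (a(F, N) = N + 13/2 = 13/2 + N)
v(Y) = 1/Y
a(74/64, -41)/v(-93/66) = (13/2 - 41)/(1/(-93/66)) = -69*(-93*1/66)/2 = -69/(2*(1/(-31/22))) = -69/(2*(-22/31)) = -69/2*(-31/22) = 2139/44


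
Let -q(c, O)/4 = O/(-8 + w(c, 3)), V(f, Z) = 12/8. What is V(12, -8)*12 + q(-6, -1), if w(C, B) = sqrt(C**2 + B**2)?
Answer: 310/19 - 12*sqrt(5)/19 ≈ 14.904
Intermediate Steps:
V(f, Z) = 3/2 (V(f, Z) = 12*(1/8) = 3/2)
w(C, B) = sqrt(B**2 + C**2)
q(c, O) = -4*O/(-8 + sqrt(9 + c**2)) (q(c, O) = -4*O/(-8 + sqrt(3**2 + c**2)) = -4*O/(-8 + sqrt(9 + c**2)))
V(12, -8)*12 + q(-6, -1) = (3/2)*12 - 4*(-1)/(-8 + sqrt(9 + (-6)**2)) = 18 - 4*(-1)/(-8 + sqrt(9 + 36)) = 18 - 4*(-1)/(-8 + sqrt(45)) = 18 - 4*(-1)/(-8 + 3*sqrt(5)) = 18 + 4/(-8 + 3*sqrt(5))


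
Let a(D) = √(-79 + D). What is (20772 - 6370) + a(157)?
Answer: 14402 + √78 ≈ 14411.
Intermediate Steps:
(20772 - 6370) + a(157) = (20772 - 6370) + √(-79 + 157) = 14402 + √78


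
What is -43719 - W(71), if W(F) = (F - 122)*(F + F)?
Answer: -36477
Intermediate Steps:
W(F) = 2*F*(-122 + F) (W(F) = (-122 + F)*(2*F) = 2*F*(-122 + F))
-43719 - W(71) = -43719 - 2*71*(-122 + 71) = -43719 - 2*71*(-51) = -43719 - 1*(-7242) = -43719 + 7242 = -36477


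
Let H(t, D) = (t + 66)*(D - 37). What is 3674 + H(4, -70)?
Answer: -3816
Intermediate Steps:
H(t, D) = (-37 + D)*(66 + t) (H(t, D) = (66 + t)*(-37 + D) = (-37 + D)*(66 + t))
3674 + H(4, -70) = 3674 + (-2442 - 37*4 + 66*(-70) - 70*4) = 3674 + (-2442 - 148 - 4620 - 280) = 3674 - 7490 = -3816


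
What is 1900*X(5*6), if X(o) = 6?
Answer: 11400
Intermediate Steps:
1900*X(5*6) = 1900*6 = 11400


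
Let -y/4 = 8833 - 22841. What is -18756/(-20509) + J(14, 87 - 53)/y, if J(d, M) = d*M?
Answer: 15598507/16899416 ≈ 0.92302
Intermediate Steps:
y = 56032 (y = -4*(8833 - 22841) = -4*(-14008) = 56032)
J(d, M) = M*d
-18756/(-20509) + J(14, 87 - 53)/y = -18756/(-20509) + ((87 - 53)*14)/56032 = -18756*(-1/20509) + (34*14)*(1/56032) = 18756/20509 + 476*(1/56032) = 18756/20509 + 7/824 = 15598507/16899416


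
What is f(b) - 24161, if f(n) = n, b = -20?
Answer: -24181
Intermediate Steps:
f(b) - 24161 = -20 - 24161 = -24181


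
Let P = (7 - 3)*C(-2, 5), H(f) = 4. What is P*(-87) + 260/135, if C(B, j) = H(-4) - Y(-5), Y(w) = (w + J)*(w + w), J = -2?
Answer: 620188/27 ≈ 22970.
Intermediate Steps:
Y(w) = 2*w*(-2 + w) (Y(w) = (w - 2)*(w + w) = (-2 + w)*(2*w) = 2*w*(-2 + w))
C(B, j) = -66 (C(B, j) = 4 - 2*(-5)*(-2 - 5) = 4 - 2*(-5)*(-7) = 4 - 1*70 = 4 - 70 = -66)
P = -264 (P = (7 - 3)*(-66) = 4*(-66) = -264)
P*(-87) + 260/135 = -264*(-87) + 260/135 = 22968 + 260*(1/135) = 22968 + 52/27 = 620188/27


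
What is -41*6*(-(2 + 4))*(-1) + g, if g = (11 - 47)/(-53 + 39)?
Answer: -10314/7 ≈ -1473.4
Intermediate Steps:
g = 18/7 (g = -36/(-14) = -36*(-1/14) = 18/7 ≈ 2.5714)
-41*6*(-(2 + 4))*(-1) + g = -41*6*(-(2 + 4))*(-1) + 18/7 = -41*6*(-1*6)*(-1) + 18/7 = -41*6*(-6)*(-1) + 18/7 = -(-1476)*(-1) + 18/7 = -41*36 + 18/7 = -1476 + 18/7 = -10314/7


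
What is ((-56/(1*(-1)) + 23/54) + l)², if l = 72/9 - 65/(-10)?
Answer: 3667225/729 ≈ 5030.5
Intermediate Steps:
l = 29/2 (l = 72*(⅑) - 65*(-⅒) = 8 + 13/2 = 29/2 ≈ 14.500)
((-56/(1*(-1)) + 23/54) + l)² = ((-56/(1*(-1)) + 23/54) + 29/2)² = ((-56/(-1) + 23*(1/54)) + 29/2)² = ((-56*(-1) + 23/54) + 29/2)² = ((56 + 23/54) + 29/2)² = (3047/54 + 29/2)² = (1915/27)² = 3667225/729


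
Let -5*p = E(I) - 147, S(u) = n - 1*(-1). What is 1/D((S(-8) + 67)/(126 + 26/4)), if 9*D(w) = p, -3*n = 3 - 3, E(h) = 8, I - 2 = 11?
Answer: 45/139 ≈ 0.32374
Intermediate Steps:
I = 13 (I = 2 + 11 = 13)
n = 0 (n = -(3 - 3)/3 = -⅓*0 = 0)
S(u) = 1 (S(u) = 0 - 1*(-1) = 0 + 1 = 1)
p = 139/5 (p = -(8 - 147)/5 = -⅕*(-139) = 139/5 ≈ 27.800)
D(w) = 139/45 (D(w) = (⅑)*(139/5) = 139/45)
1/D((S(-8) + 67)/(126 + 26/4)) = 1/(139/45) = 45/139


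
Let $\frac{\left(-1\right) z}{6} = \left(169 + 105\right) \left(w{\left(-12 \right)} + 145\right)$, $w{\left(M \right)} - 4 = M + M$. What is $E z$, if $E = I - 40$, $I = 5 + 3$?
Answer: $6576000$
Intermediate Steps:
$w{\left(M \right)} = 4 + 2 M$ ($w{\left(M \right)} = 4 + \left(M + M\right) = 4 + 2 M$)
$I = 8$
$E = -32$ ($E = 8 - 40 = -32$)
$z = -205500$ ($z = - 6 \left(169 + 105\right) \left(\left(4 + 2 \left(-12\right)\right) + 145\right) = - 6 \cdot 274 \left(\left(4 - 24\right) + 145\right) = - 6 \cdot 274 \left(-20 + 145\right) = - 6 \cdot 274 \cdot 125 = \left(-6\right) 34250 = -205500$)
$E z = \left(-32\right) \left(-205500\right) = 6576000$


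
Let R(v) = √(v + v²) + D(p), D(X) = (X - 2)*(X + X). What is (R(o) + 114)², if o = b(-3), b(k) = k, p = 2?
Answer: (114 + √6)² ≈ 13560.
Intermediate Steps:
D(X) = 2*X*(-2 + X) (D(X) = (-2 + X)*(2*X) = 2*X*(-2 + X))
o = -3
R(v) = √(v + v²) (R(v) = √(v + v²) + 2*2*(-2 + 2) = √(v + v²) + 2*2*0 = √(v + v²) + 0 = √(v + v²))
(R(o) + 114)² = (√(-3*(1 - 3)) + 114)² = (√(-3*(-2)) + 114)² = (√6 + 114)² = (114 + √6)²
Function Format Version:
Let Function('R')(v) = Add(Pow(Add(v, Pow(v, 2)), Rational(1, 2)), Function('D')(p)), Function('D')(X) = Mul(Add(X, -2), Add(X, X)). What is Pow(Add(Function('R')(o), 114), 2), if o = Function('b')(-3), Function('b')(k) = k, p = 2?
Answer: Pow(Add(114, Pow(6, Rational(1, 2))), 2) ≈ 13560.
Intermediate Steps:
Function('D')(X) = Mul(2, X, Add(-2, X)) (Function('D')(X) = Mul(Add(-2, X), Mul(2, X)) = Mul(2, X, Add(-2, X)))
o = -3
Function('R')(v) = Pow(Add(v, Pow(v, 2)), Rational(1, 2)) (Function('R')(v) = Add(Pow(Add(v, Pow(v, 2)), Rational(1, 2)), Mul(2, 2, Add(-2, 2))) = Add(Pow(Add(v, Pow(v, 2)), Rational(1, 2)), Mul(2, 2, 0)) = Add(Pow(Add(v, Pow(v, 2)), Rational(1, 2)), 0) = Pow(Add(v, Pow(v, 2)), Rational(1, 2)))
Pow(Add(Function('R')(o), 114), 2) = Pow(Add(Pow(Mul(-3, Add(1, -3)), Rational(1, 2)), 114), 2) = Pow(Add(Pow(Mul(-3, -2), Rational(1, 2)), 114), 2) = Pow(Add(Pow(6, Rational(1, 2)), 114), 2) = Pow(Add(114, Pow(6, Rational(1, 2))), 2)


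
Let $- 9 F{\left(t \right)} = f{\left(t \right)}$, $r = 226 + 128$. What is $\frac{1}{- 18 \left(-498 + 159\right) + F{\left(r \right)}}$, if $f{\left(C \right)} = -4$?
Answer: $\frac{9}{54922} \approx 0.00016387$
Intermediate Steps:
$r = 354$
$F{\left(t \right)} = \frac{4}{9}$ ($F{\left(t \right)} = \left(- \frac{1}{9}\right) \left(-4\right) = \frac{4}{9}$)
$\frac{1}{- 18 \left(-498 + 159\right) + F{\left(r \right)}} = \frac{1}{- 18 \left(-498 + 159\right) + \frac{4}{9}} = \frac{1}{\left(-18\right) \left(-339\right) + \frac{4}{9}} = \frac{1}{6102 + \frac{4}{9}} = \frac{1}{\frac{54922}{9}} = \frac{9}{54922}$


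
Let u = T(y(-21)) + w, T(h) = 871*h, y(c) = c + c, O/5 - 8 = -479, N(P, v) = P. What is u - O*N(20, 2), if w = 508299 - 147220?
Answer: 371597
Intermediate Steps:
O = -2355 (O = 40 + 5*(-479) = 40 - 2395 = -2355)
y(c) = 2*c
w = 361079
u = 324497 (u = 871*(2*(-21)) + 361079 = 871*(-42) + 361079 = -36582 + 361079 = 324497)
u - O*N(20, 2) = 324497 - (-2355)*20 = 324497 - 1*(-47100) = 324497 + 47100 = 371597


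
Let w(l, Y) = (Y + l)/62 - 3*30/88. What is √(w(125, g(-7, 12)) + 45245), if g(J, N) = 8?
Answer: √21045057451/682 ≈ 212.71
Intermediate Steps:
w(l, Y) = -45/44 + Y/62 + l/62 (w(l, Y) = (Y + l)*(1/62) - 90*1/88 = (Y/62 + l/62) - 45/44 = -45/44 + Y/62 + l/62)
√(w(125, g(-7, 12)) + 45245) = √((-45/44 + (1/62)*8 + (1/62)*125) + 45245) = √((-45/44 + 4/31 + 125/62) + 45245) = √(1531/1364 + 45245) = √(61715711/1364) = √21045057451/682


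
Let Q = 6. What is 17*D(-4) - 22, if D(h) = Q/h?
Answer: -95/2 ≈ -47.500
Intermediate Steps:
D(h) = 6/h
17*D(-4) - 22 = 17*(6/(-4)) - 22 = 17*(6*(-¼)) - 22 = 17*(-3/2) - 22 = -51/2 - 22 = -95/2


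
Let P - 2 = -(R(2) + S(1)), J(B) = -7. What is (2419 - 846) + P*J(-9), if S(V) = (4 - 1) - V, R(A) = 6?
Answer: 1615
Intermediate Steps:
S(V) = 3 - V
P = -6 (P = 2 - (6 + (3 - 1*1)) = 2 - (6 + (3 - 1)) = 2 - (6 + 2) = 2 - 1*8 = 2 - 8 = -6)
(2419 - 846) + P*J(-9) = (2419 - 846) - 6*(-7) = 1573 + 42 = 1615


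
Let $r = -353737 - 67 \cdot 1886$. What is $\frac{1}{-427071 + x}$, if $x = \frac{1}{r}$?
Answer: $- \frac{480099}{205036360030} \approx -2.3415 \cdot 10^{-6}$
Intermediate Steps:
$r = -480099$ ($r = -353737 - 126362 = -480099$)
$x = - \frac{1}{480099}$ ($x = \frac{1}{-480099} = - \frac{1}{480099} \approx -2.0829 \cdot 10^{-6}$)
$\frac{1}{-427071 + x} = \frac{1}{-427071 - \frac{1}{480099}} = \frac{1}{- \frac{205036360030}{480099}} = - \frac{480099}{205036360030}$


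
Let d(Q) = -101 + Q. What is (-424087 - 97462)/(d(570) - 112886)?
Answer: 521549/112417 ≈ 4.6394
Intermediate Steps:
(-424087 - 97462)/(d(570) - 112886) = (-424087 - 97462)/((-101 + 570) - 112886) = -521549/(469 - 112886) = -521549/(-112417) = -521549*(-1/112417) = 521549/112417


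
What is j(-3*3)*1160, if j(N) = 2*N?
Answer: -20880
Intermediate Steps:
j(-3*3)*1160 = (2*(-3*3))*1160 = (2*(-9))*1160 = -18*1160 = -20880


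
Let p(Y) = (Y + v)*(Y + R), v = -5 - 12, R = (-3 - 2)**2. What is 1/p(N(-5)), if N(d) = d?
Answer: -1/440 ≈ -0.0022727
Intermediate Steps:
R = 25 (R = (-5)**2 = 25)
v = -17
p(Y) = (-17 + Y)*(25 + Y) (p(Y) = (Y - 17)*(Y + 25) = (-17 + Y)*(25 + Y))
1/p(N(-5)) = 1/(-425 + (-5)**2 + 8*(-5)) = 1/(-425 + 25 - 40) = 1/(-440) = -1/440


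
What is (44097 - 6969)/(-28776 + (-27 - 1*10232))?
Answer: -37128/39035 ≈ -0.95115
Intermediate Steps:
(44097 - 6969)/(-28776 + (-27 - 1*10232)) = 37128/(-28776 + (-27 - 10232)) = 37128/(-28776 - 10259) = 37128/(-39035) = 37128*(-1/39035) = -37128/39035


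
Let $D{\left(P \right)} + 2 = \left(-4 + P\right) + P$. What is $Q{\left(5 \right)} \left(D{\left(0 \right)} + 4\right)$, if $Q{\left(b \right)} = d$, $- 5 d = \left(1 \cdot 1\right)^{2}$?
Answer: $\frac{2}{5} \approx 0.4$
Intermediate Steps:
$d = - \frac{1}{5}$ ($d = - \frac{\left(1 \cdot 1\right)^{2}}{5} = - \frac{1^{2}}{5} = \left(- \frac{1}{5}\right) 1 = - \frac{1}{5} \approx -0.2$)
$Q{\left(b \right)} = - \frac{1}{5}$
$D{\left(P \right)} = -6 + 2 P$ ($D{\left(P \right)} = -2 + \left(\left(-4 + P\right) + P\right) = -2 + \left(-4 + 2 P\right) = -6 + 2 P$)
$Q{\left(5 \right)} \left(D{\left(0 \right)} + 4\right) = - \frac{\left(-6 + 2 \cdot 0\right) + 4}{5} = - \frac{\left(-6 + 0\right) + 4}{5} = - \frac{-6 + 4}{5} = \left(- \frac{1}{5}\right) \left(-2\right) = \frac{2}{5}$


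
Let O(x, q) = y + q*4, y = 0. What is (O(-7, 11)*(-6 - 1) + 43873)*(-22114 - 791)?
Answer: -997856325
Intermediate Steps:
O(x, q) = 4*q (O(x, q) = 0 + q*4 = 0 + 4*q = 4*q)
(O(-7, 11)*(-6 - 1) + 43873)*(-22114 - 791) = ((4*11)*(-6 - 1) + 43873)*(-22114 - 791) = (44*(-7) + 43873)*(-22905) = (-308 + 43873)*(-22905) = 43565*(-22905) = -997856325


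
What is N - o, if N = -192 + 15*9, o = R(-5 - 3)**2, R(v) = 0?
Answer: -57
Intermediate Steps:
o = 0 (o = 0**2 = 0)
N = -57 (N = -192 + 135 = -57)
N - o = -57 - 1*0 = -57 + 0 = -57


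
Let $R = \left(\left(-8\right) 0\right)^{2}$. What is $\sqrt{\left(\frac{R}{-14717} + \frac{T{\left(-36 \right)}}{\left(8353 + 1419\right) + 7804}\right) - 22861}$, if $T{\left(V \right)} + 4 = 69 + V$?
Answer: $\frac{i \sqrt{10446927582}}{676} \approx 151.2 i$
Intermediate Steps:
$T{\left(V \right)} = 65 + V$ ($T{\left(V \right)} = -4 + \left(69 + V\right) = 65 + V$)
$R = 0$ ($R = 0^{2} = 0$)
$\sqrt{\left(\frac{R}{-14717} + \frac{T{\left(-36 \right)}}{\left(8353 + 1419\right) + 7804}\right) - 22861} = \sqrt{\left(\frac{0}{-14717} + \frac{65 - 36}{\left(8353 + 1419\right) + 7804}\right) - 22861} = \sqrt{\left(0 \left(- \frac{1}{14717}\right) + \frac{29}{9772 + 7804}\right) - 22861} = \sqrt{\left(0 + \frac{29}{17576}\right) - 22861} = \sqrt{\frac{29}{17576} - 22861} = \sqrt{- \frac{401804907}{17576}} = \frac{i \sqrt{10446927582}}{676}$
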